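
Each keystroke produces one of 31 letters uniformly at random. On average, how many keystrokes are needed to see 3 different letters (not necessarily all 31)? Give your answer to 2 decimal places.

With k distinct letters already seen, the next new one arrives after an expected 31/(31-k) keystrokes.
Sum over k = 0,...,2: E = 31/31 + 31/30 + 31/29 = 3.102.

3.10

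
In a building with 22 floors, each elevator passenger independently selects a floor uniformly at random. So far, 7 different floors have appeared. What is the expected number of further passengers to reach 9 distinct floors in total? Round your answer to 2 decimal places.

3.04

The wait to go from k to k+1 distinct floors is geometric with mean 22/(22-k).
Sum over k = 7,...,8: E = 22/15 + 22/14 = 3.038.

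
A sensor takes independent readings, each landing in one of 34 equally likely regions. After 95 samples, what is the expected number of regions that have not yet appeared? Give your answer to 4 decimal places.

For each region, P(unseen after 95) = (33/34)^95 = 0.05866.
By linearity of expectation, E[unseen] = 34·(33/34)^95 = 1.99437.

1.9944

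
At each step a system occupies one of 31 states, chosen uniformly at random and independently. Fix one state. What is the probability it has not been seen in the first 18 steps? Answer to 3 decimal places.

On each step the fixed state fails to appear with probability 30/31.
P(still missing after 18) = (30/31)^18 = 0.5542.

0.554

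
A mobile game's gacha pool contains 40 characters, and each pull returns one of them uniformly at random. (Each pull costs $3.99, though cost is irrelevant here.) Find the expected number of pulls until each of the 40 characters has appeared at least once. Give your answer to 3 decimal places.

After k distinct characters have appeared, the next pull gives a new one with probability (40-k)/40, so the expected wait for the (k+1)-th is 40/(40-k).
E[T] = 40/40 + 40/39 + 40/38 + ... + 40/2 + 40/1 = 40·H_{40}.
H_{40} = 4.2785, so E[T] = 171.1417.

171.142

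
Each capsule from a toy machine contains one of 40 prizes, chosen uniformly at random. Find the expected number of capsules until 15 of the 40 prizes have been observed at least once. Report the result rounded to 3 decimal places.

Going from k to k+1 distinct takes a geometric number of capsules with mean 40/(40-k).
Sum over k = 0,...,14: E = 40/40 + 40/39 + 40/38 + ... + 40/27 + 40/26 = 18.5034.

18.503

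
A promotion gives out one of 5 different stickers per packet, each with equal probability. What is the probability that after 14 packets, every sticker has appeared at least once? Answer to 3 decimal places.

Let A_i be the event that sticker i is missing after 14 packets. By inclusion–exclusion on the A_i,
P(all seen) = Σ_{j=0}^{5} (-1)^j C(5,j)((5-j)/5)^14
= 1.0000 - 0.2199 + 0.0078 - 0.0000 + 0.0000 - 0.0000
= 0.7879.

0.788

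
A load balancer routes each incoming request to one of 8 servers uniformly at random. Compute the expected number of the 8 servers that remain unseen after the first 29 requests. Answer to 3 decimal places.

For each server, P(unseen after 29) = (7/8)^29 = 0.0208.
By linearity of expectation, E[unseen] = 8·(7/8)^29 = 0.1665.

0.166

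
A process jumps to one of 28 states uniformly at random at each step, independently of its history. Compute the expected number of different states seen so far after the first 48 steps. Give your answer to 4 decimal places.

For each state, P(seen in 48 steps) = 1 - (27/28)^48 = 0.82547.
By linearity of expectation, E[distinct seen] = 28·(1 - (27/28)^48) = 23.11310.

23.1131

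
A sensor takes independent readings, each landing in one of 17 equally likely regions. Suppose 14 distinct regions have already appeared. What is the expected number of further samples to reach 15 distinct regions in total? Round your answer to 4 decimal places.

5.6667

With k distinct regions already seen, the next new one takes an expected 17/(17-k) samples.
Only the k = 14 term is needed: E = 17/3 = 5.66667.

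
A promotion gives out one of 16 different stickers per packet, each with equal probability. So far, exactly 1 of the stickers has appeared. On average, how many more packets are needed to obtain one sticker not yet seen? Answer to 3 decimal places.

The number of packets until the next new sticker is geometric with success probability 15/16, so its mean is 16/15.
E = 16/15 = 1.0667.

1.067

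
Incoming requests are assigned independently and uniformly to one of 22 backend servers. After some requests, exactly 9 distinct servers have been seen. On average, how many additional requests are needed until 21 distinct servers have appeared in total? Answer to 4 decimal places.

47.9629

From k distinct to k+1 distinct takes on average 22/(22-k) requests.
Sum over k = 9,...,20: E = 22/13 + 22/12 + 22/11 + ... + 22/3 + 22/2 = 47.96294.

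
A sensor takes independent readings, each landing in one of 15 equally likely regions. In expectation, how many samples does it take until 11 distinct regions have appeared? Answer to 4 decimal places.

18.5234

Going from k to k+1 distinct takes a geometric number of samples with mean 15/(15-k).
Sum over k = 0,...,10: E = 15/15 + 15/14 + 15/13 + ... + 15/6 + 15/5 = 18.52343.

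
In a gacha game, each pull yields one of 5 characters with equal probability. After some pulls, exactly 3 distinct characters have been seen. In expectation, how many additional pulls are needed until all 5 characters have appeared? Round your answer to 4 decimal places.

From k distinct to k+1 distinct takes on average 5/(5-k) pulls.
Sum over k = 3,...,4: E = 5/2 + 5/1 = 7.50000.

7.5000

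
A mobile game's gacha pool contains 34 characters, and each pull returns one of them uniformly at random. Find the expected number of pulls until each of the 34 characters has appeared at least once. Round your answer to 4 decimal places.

Split into phases: going from k distinct to k+1 distinct takes on average 34/(34-k) pulls.
E[T] = 34/34 + 34/33 + 34/32 + ... + 34/2 + 34/1 = 34·H_{34}.
H_{34} = 4.11821, so E[T] = 140.01914.

140.0191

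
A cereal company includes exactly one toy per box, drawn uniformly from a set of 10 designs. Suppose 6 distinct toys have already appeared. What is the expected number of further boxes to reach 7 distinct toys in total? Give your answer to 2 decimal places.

2.50

From k distinct to k+1 distinct takes on average 10/(10-k) boxes.
Only the k = 6 term is needed: E = 10/4 = 2.500.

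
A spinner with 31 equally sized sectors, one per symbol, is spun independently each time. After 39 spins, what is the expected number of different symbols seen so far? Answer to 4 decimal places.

For each symbol, P(seen in 39 spins) = 1 - (30/31)^39 = 0.72163.
By linearity of expectation, E[distinct seen] = 31·(1 - (30/31)^39) = 22.37052.

22.3705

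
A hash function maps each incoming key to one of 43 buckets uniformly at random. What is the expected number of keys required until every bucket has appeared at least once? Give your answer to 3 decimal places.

187.050

Split into phases: going from k distinct to k+1 distinct takes on average 43/(43-k) keys.
E[T] = 43/43 + 43/42 + 43/41 + ... + 43/2 + 43/1 = 43·H_{43}.
H_{43} = 4.3500, so E[T] = 187.0499.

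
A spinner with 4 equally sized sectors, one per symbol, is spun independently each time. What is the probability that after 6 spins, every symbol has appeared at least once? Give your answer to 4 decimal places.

0.3809

By inclusion–exclusion over which symbols are missing,
P(all seen) = Σ_{j=0}^{4} (-1)^j C(4,j)((4-j)/4)^6
= 1.00000 - 0.71191 + 0.09375 - 0.00098 + 0.00000
= 0.38086.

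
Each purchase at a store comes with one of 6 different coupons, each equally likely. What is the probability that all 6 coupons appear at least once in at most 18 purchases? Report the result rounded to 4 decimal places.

By inclusion–exclusion over which coupons are missing,
P(all seen) = Σ_{j=0}^{6} (-1)^j C(6,j)((6-j)/6)^18
= 1.00000 - 0.22537 + 0.01015 - 0.00008 + 0.00000 - 0.00000 + 0.00000
= 0.78471.

0.7847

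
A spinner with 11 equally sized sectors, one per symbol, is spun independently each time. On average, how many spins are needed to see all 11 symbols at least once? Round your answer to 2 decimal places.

Split into phases: going from k distinct to k+1 distinct takes on average 11/(11-k) spins.
E[T] = 11/11 + 11/10 + 11/9 + ... + 11/2 + 11/1 = 11·H_{11}.
H_{11} = 3.020, so E[T] = 33.219.

33.22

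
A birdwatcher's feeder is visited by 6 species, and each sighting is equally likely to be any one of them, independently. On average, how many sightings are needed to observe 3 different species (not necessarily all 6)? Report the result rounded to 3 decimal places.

Going from k to k+1 distinct takes a geometric number of sightings with mean 6/(6-k).
Sum over k = 0,...,2: E = 6/6 + 6/5 + 6/4 = 3.7000.

3.700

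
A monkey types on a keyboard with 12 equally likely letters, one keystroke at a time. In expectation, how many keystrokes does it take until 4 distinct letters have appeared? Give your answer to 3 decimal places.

4.624

With k distinct letters already seen, the next new one arrives after an expected 12/(12-k) keystrokes.
Sum over k = 0,...,3: E = 12/12 + 12/11 + 12/10 + 12/9 = 4.6242.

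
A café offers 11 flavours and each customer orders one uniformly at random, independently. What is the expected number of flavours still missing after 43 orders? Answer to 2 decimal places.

0.18

For each flavour, P(unseen after 43) = (10/11)^43 = 0.017.
By linearity of expectation, E[unseen] = 11·(10/11)^43 = 0.183.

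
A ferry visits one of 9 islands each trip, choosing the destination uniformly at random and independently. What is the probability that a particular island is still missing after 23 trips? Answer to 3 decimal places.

On each trip the fixed island fails to appear with probability 8/9.
P(still missing after 23) = (8/9)^23 = 0.0666.

0.067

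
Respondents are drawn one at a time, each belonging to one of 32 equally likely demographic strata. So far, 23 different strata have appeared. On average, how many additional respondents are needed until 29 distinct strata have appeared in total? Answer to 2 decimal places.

31.86

The wait to go from k to k+1 distinct strata is geometric with mean 32/(32-k).
Sum over k = 23,...,28: E = 32/9 + 32/8 + 32/7 + 32/6 + 32/5 + 32/4 = 31.860.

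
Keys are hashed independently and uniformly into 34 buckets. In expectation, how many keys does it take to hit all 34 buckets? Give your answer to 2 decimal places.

The wait to go from k to k+1 distinct buckets is geometric with mean 34/(34-k).
E[T] = 34/34 + 34/33 + 34/32 + ... + 34/2 + 34/1 = 34·H_{34}.
H_{34} = 4.118, so E[T] = 140.019.

140.02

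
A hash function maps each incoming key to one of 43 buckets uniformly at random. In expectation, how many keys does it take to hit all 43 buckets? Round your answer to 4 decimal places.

187.0499

After k distinct buckets have appeared, the next key gives a new one with probability (43-k)/43, so the expected wait for the (k+1)-th is 43/(43-k).
E[T] = 43/43 + 43/42 + 43/41 + ... + 43/2 + 43/1 = 43·H_{43}.
H_{43} = 4.35000, so E[T] = 187.04994.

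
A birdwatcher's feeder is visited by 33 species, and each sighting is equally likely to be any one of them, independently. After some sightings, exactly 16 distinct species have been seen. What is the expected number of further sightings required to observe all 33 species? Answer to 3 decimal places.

113.505

The wait to go from k to k+1 distinct species is geometric with mean 33/(33-k).
Sum over k = 16,...,32: E = 33/17 + 33/16 + 33/15 + ... + 33/2 + 33/1 = 113.5052.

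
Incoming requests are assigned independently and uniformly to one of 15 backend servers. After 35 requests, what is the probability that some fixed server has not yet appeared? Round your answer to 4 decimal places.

Each request misses the fixed server with probability (15-1)/15 = 14/15, independently.
P(still missing after 35) = (14/15)^35 = 0.08939.

0.0894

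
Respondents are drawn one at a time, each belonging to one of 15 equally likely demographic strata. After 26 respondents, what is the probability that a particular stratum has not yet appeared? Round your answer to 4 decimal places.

Each respondent misses the fixed stratum with probability (15-1)/15 = 14/15, independently.
P(still missing after 26) = (14/15)^26 = 0.16632.

0.1663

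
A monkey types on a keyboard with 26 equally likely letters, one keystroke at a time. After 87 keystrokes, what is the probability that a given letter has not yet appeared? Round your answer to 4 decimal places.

0.0330

Each keystroke misses the fixed letter with probability (26-1)/26 = 25/26, independently.
P(still missing after 87) = (25/26)^87 = 0.03297.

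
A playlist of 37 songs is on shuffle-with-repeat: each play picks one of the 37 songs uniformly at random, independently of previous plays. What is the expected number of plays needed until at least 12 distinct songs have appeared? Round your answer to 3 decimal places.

14.268

Going from k to k+1 distinct takes a geometric number of plays with mean 37/(37-k).
Sum over k = 0,...,11: E = 37/37 + 37/36 + 37/35 + ... + 37/27 + 37/26 = 14.2682.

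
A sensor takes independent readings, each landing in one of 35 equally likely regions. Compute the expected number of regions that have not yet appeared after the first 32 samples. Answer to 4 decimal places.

For each region, P(unseen after 32) = (34/35)^32 = 0.39550.
By linearity of expectation, E[unseen] = 35·(34/35)^32 = 13.84255.

13.8425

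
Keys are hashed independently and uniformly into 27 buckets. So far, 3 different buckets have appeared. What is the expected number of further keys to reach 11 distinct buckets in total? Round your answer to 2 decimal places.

From k distinct to k+1 distinct takes on average 27/(27-k) keys.
Sum over k = 3,...,10: E = 27/24 + 27/23 + 27/22 + ... + 27/18 + 27/17 = 10.671.

10.67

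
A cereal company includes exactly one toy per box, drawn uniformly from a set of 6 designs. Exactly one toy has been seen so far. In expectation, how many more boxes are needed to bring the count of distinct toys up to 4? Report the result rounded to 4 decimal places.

With k distinct toys already seen, the next new one takes an expected 6/(6-k) boxes.
Sum over k = 1,...,3: E = 6/5 + 6/4 + 6/3 = 4.70000.

4.7000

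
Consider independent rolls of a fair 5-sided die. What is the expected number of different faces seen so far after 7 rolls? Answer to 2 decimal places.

3.95

For each face, P(seen in 7 rolls) = 1 - (4/5)^7 = 0.790.
By linearity of expectation, E[distinct seen] = 5·(1 - (4/5)^7) = 3.951.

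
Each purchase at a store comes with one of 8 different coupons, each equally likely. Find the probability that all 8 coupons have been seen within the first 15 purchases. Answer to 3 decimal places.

By inclusion–exclusion over which coupons are missing,
P(all seen) = Σ_{j=0}^{8} (-1)^j C(8,j)((8-j)/8)^15
= 1.0000 - 1.0795 + 0.3742 - 0.0486 + 0.0021 - 0.0000 + 0.0000 - 0.0000 + 0.0000
= 0.2482.

0.248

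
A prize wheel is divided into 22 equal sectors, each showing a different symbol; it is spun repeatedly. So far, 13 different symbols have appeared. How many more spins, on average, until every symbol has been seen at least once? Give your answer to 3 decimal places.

62.237

From k distinct to k+1 distinct takes on average 22/(22-k) spins.
Sum over k = 13,...,21: E = 22/9 + 22/8 + 22/7 + ... + 22/2 + 22/1 = 62.2373.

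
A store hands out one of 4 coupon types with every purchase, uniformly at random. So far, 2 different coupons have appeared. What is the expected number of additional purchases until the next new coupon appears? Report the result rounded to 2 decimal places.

2.00

The number of purchases until the next new coupon is geometric with success probability 2/4, so its mean is 4/2.
E = 4/2 = 2.000.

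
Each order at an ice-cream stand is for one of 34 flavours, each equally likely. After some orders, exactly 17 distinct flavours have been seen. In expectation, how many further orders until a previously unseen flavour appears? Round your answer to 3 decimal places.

Each order yields a new flavour with probability (34-17)/34 = 17/34, so the wait is geometric with mean 34/17.
E = 34/17 = 2.0000.

2.000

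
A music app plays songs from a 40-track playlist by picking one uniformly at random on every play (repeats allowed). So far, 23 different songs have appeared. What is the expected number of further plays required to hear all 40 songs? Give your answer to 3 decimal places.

The wait to go from k to k+1 distinct songs is geometric with mean 40/(40-k).
Sum over k = 23,...,39: E = 40/17 + 40/16 + 40/15 + ... + 40/2 + 40/1 = 137.5821.

137.582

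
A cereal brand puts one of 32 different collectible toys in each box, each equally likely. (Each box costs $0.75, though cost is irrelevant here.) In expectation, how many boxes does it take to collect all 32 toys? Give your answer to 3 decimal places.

Split into phases: going from k distinct to k+1 distinct takes on average 32/(32-k) boxes.
E[T] = 32/32 + 32/31 + 32/30 + ... + 32/2 + 32/1 = 32·H_{32}.
H_{32} = 4.0585, so E[T] = 129.8718.

129.872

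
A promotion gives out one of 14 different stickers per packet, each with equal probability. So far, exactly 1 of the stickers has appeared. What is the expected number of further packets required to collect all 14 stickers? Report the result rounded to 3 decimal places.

With k distinct stickers already seen, the next new one takes an expected 14/(14-k) packets.
Sum over k = 1,...,13: E = 14/13 + 14/12 + 14/11 + ... + 14/2 + 14/1 = 44.5219.

44.522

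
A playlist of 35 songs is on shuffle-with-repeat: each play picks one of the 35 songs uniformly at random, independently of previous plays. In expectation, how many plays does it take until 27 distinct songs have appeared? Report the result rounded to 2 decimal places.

50.01

Going from k to k+1 distinct takes a geometric number of plays with mean 35/(35-k).
Sum over k = 0,...,26: E = 35/35 + 35/34 + 35/33 + ... + 35/10 + 35/9 = 50.012.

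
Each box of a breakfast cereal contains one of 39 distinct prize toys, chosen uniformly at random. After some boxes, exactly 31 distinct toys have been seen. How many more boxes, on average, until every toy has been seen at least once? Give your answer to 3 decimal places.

From k distinct to k+1 distinct takes on average 39/(39-k) boxes.
Sum over k = 31,...,38: E = 39/8 + 39/7 + 39/6 + ... + 39/2 + 39/1 = 105.9964.

105.996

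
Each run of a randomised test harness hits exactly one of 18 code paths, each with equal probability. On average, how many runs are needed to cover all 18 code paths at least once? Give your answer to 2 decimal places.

Split into phases: going from k distinct to k+1 distinct takes on average 18/(18-k) runs.
E[T] = 18/18 + 18/17 + 18/16 + ... + 18/2 + 18/1 = 18·H_{18}.
H_{18} = 3.495, so E[T] = 62.912.

62.91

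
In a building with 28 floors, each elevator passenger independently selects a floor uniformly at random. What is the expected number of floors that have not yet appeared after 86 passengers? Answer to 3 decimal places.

For each floor, P(unseen after 86) = (27/28)^86 = 0.0438.
By linearity of expectation, E[unseen] = 28·(27/28)^86 = 1.2270.

1.227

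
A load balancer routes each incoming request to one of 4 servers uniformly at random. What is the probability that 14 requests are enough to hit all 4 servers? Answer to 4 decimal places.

0.9291

Let A_i be the event that server i is missing after 14 requests. By inclusion–exclusion on the A_i,
P(all seen) = Σ_{j=0}^{4} (-1)^j C(4,j)((4-j)/4)^14
= 1.00000 - 0.07127 + 0.00037 - 0.00000 + 0.00000
= 0.92909.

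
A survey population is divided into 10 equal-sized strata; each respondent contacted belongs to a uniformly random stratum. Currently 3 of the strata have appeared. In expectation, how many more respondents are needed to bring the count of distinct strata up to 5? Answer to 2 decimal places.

3.10

The wait to go from k to k+1 distinct strata is geometric with mean 10/(10-k).
Sum over k = 3,...,4: E = 10/7 + 10/6 = 3.095.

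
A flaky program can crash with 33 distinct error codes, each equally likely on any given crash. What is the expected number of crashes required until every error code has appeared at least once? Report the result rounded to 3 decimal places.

Split into phases: going from k distinct to k+1 distinct takes on average 33/(33-k) crashes.
E[T] = 33/33 + 33/32 + 33/31 + ... + 33/2 + 33/1 = 33·H_{33}.
H_{33} = 4.0888, so E[T] = 134.9303.

134.930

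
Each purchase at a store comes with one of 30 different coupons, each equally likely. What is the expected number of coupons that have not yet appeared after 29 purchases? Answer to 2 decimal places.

11.22

For each coupon, P(unseen after 29) = (29/30)^29 = 0.374.
By linearity of expectation, E[unseen] = 30·(29/30)^29 = 11.224.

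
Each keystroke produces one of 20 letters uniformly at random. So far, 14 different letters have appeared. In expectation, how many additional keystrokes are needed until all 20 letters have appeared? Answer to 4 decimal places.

The wait to go from k to k+1 distinct letters is geometric with mean 20/(20-k).
Sum over k = 14,...,19: E = 20/6 + 20/5 + 20/4 + 20/3 + 20/2 + 20/1 = 49.00000.

49.0000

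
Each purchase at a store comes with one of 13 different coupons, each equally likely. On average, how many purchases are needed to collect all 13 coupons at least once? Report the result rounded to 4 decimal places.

41.3417

After k distinct coupons have appeared, the next purchase gives a new one with probability (13-k)/13, so the expected wait for the (k+1)-th is 13/(13-k).
E[T] = 13/13 + 13/12 + 13/11 + ... + 13/2 + 13/1 = 13·H_{13}.
H_{13} = 3.18013, so E[T] = 41.34174.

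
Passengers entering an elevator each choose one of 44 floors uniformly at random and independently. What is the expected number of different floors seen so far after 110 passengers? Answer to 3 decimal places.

40.491

For each floor, P(seen in 110 passengers) = 1 - (43/44)^110 = 0.9202.
By linearity of expectation, E[distinct seen] = 44·(1 - (43/44)^110) = 40.4910.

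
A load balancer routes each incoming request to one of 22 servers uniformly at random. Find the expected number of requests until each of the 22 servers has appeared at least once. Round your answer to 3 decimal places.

The wait to go from k to k+1 distinct servers is geometric with mean 22/(22-k).
E[T] = 22/22 + 22/21 + 22/20 + ... + 22/2 + 22/1 = 22·H_{22}.
H_{22} = 3.6908, so E[T] = 81.1979.

81.198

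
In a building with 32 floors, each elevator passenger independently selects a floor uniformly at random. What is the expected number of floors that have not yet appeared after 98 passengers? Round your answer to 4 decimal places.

For each floor, P(unseen after 98) = (31/32)^98 = 0.04454.
By linearity of expectation, E[unseen] = 32·(31/32)^98 = 1.42527.

1.4253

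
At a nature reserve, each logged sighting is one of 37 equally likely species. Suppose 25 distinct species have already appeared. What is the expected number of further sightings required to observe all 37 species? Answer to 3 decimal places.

114.819

From k distinct to k+1 distinct takes on average 37/(37-k) sightings.
Sum over k = 25,...,36: E = 37/12 + 37/11 + 37/10 + ... + 37/2 + 37/1 = 114.8188.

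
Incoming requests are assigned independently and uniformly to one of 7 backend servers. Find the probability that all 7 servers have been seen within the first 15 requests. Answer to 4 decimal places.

0.4339

By inclusion–exclusion over which servers are missing,
P(all seen) = Σ_{j=0}^{7} (-1)^j C(7,j)((7-j)/7)^15
= 1.00000 - 0.69326 + 0.13499 - 0.00792 + 0.00011 - 0.00000 + 0.00000 - 0.00000
= 0.43392.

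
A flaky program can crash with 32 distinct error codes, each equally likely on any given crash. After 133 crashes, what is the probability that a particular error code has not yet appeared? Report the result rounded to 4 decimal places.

0.0147

Each crash misses the fixed error code with probability (32-1)/32 = 31/32, independently.
P(still missing after 133) = (31/32)^133 = 0.01466.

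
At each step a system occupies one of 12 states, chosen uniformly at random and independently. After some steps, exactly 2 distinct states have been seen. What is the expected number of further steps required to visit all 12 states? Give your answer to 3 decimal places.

35.148

From k distinct to k+1 distinct takes on average 12/(12-k) steps.
Sum over k = 2,...,11: E = 12/10 + 12/9 + 12/8 + ... + 12/2 + 12/1 = 35.1476.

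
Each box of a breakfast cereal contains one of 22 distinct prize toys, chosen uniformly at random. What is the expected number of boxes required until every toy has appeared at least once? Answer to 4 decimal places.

81.1979

After k distinct toys have appeared, the next box gives a new one with probability (22-k)/22, so the expected wait for the (k+1)-th is 22/(22-k).
E[T] = 22/22 + 22/21 + 22/20 + ... + 22/2 + 22/1 = 22·H_{22}.
H_{22} = 3.69081, so E[T] = 81.19789.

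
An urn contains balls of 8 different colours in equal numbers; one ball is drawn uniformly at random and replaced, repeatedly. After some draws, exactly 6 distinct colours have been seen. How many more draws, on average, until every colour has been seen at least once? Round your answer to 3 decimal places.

The wait to go from k to k+1 distinct colours is geometric with mean 8/(8-k).
Sum over k = 6,...,7: E = 8/2 + 8/1 = 12.0000.

12.000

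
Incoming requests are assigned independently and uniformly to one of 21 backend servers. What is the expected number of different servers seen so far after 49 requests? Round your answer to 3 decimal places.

19.077

For each server, P(seen in 49 requests) = 1 - (20/21)^49 = 0.9084.
By linearity of expectation, E[distinct seen] = 21·(1 - (20/21)^49) = 19.0772.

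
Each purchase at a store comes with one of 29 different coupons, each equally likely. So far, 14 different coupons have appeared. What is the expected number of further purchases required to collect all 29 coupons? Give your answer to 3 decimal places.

The wait to go from k to k+1 distinct coupons is geometric with mean 29/(29-k).
Sum over k = 14,...,28: E = 29/15 + 29/14 + 29/13 + ... + 29/2 + 29/1 = 96.2286.

96.229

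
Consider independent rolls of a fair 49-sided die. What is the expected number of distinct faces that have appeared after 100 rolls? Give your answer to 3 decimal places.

42.767

For each face, P(seen in 100 rolls) = 1 - (48/49)^100 = 0.8728.
By linearity of expectation, E[distinct seen] = 49·(1 - (48/49)^100) = 42.7668.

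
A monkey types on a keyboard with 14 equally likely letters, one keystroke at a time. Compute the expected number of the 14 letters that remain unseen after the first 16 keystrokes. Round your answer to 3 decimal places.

4.277

For each letter, P(unseen after 16) = (13/14)^16 = 0.3055.
By linearity of expectation, E[unseen] = 14·(13/14)^16 = 4.2773.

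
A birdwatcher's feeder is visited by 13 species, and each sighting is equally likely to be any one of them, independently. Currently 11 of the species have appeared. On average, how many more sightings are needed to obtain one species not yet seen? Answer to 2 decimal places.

6.50

The number of sightings until the next new species is geometric with success probability 2/13, so its mean is 13/2.
E = 13/2 = 6.500.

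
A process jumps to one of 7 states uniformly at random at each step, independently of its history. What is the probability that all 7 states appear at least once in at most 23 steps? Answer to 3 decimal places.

Let A_i be the event that state i is missing after 23 steps. By inclusion–exclusion on the A_i,
P(all seen) = Σ_{j=0}^{7} (-1)^j C(7,j)((7-j)/7)^23
= 1.0000 - 0.2020 + 0.0091 - 0.0001 + 0.0000 - 0.0000 + 0.0000 - 0.0000
= 0.8071.

0.807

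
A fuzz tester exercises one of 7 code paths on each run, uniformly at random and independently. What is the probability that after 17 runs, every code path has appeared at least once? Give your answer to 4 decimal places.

Let A_i be the event that code path i is missing after 17 runs. By inclusion–exclusion on the A_i,
P(all seen) = Σ_{j=0}^{7} (-1)^j C(7,j)((7-j)/7)^17
= 1.00000 - 0.50933 + 0.06887 - 0.00258 + 0.00002 - 0.00000 + 0.00000 - 0.00000
= 0.55697.

0.5570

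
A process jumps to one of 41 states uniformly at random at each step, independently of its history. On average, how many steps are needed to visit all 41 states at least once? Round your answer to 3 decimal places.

After k distinct states have appeared, the next step gives a new one with probability (41-k)/41, so the expected wait for the (k+1)-th is 41/(41-k).
E[T] = 41/41 + 41/40 + 41/39 + ... + 41/2 + 41/1 = 41·H_{41}.
H_{41} = 4.3029, so E[T] = 176.4203.

176.420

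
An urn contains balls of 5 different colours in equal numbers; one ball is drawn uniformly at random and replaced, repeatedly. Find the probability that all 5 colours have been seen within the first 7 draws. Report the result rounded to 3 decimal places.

0.215

By inclusion–exclusion over which colours are missing,
P(all seen) = Σ_{j=0}^{5} (-1)^j C(5,j)((5-j)/5)^7
= 1.0000 - 1.0486 + 0.2799 - 0.0164 + 0.0001 - 0.0000
= 0.2150.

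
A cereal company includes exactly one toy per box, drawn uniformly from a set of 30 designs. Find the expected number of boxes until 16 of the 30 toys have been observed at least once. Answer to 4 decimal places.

22.3027

With k distinct toys already seen, the next new one arrives after an expected 30/(30-k) boxes.
Sum over k = 0,...,15: E = 30/30 + 30/29 + 30/28 + ... + 30/16 + 30/15 = 22.30274.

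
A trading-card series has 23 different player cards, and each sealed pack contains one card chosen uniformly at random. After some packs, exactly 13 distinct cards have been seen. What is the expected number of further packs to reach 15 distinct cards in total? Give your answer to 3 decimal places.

4.856

From k distinct to k+1 distinct takes on average 23/(23-k) packs.
Sum over k = 13,...,14: E = 23/10 + 23/9 = 4.8556.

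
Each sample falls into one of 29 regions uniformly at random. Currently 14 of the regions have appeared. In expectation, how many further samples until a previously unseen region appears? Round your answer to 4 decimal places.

Each sample yields a new region with probability (29-14)/29 = 15/29, so the wait is geometric with mean 29/15.
E = 29/15 = 1.93333.

1.9333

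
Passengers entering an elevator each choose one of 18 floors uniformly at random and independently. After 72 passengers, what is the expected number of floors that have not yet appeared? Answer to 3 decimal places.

For each floor, P(unseen after 72) = (17/18)^72 = 0.0163.
By linearity of expectation, E[unseen] = 18·(17/18)^72 = 0.2937.

0.294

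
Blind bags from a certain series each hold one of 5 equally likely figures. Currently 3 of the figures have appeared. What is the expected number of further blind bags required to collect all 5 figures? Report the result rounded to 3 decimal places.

With k distinct figures already seen, the next new one takes an expected 5/(5-k) blind bags.
Sum over k = 3,...,4: E = 5/2 + 5/1 = 7.5000.

7.500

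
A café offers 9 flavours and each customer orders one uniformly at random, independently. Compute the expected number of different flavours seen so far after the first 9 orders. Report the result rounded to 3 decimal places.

For each flavour, P(seen in 9 orders) = 1 - (8/9)^9 = 0.6536.
By linearity of expectation, E[distinct seen] = 9·(1 - (8/9)^9) = 5.8820.

5.882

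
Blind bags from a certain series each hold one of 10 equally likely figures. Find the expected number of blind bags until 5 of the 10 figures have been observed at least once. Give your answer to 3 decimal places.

With k distinct figures already seen, the next new one arrives after an expected 10/(10-k) blind bags.
Sum over k = 0,...,4: E = 10/10 + 10/9 + 10/8 + 10/7 + 10/6 = 6.4563.

6.456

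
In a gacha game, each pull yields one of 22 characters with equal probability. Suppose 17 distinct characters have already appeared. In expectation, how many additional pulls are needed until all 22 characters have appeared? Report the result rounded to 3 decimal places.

50.233

The wait to go from k to k+1 distinct characters is geometric with mean 22/(22-k).
Sum over k = 17,...,21: E = 22/5 + 22/4 + 22/3 + 22/2 + 22/1 = 50.2333.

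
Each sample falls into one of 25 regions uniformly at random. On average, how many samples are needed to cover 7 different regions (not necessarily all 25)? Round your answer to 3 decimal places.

Going from k to k+1 distinct takes a geometric number of samples with mean 25/(25-k).
Sum over k = 0,...,6: E = 25/25 + 25/24 + 25/23 + ... + 25/20 + 25/19 = 8.0213.

8.021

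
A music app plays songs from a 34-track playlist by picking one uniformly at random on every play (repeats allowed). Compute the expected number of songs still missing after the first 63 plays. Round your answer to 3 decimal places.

For each song, P(unseen after 63) = (33/34)^63 = 0.1525.
By linearity of expectation, E[unseen] = 34·(33/34)^63 = 5.1842.

5.184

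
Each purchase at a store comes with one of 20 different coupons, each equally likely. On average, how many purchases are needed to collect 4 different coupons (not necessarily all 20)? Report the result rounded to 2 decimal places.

4.34

Going from k to k+1 distinct takes a geometric number of purchases with mean 20/(20-k).
Sum over k = 0,...,3: E = 20/20 + 20/19 + 20/18 + 20/17 = 4.340.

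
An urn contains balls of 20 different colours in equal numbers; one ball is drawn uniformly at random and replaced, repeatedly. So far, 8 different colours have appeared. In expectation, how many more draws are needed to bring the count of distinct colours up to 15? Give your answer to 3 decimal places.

16.398

From k distinct to k+1 distinct takes on average 20/(20-k) draws.
Sum over k = 8,...,14: E = 20/12 + 20/11 + 20/10 + ... + 20/7 + 20/6 = 16.3975.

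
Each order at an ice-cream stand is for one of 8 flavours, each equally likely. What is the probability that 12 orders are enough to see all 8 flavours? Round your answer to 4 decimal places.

Let A_i be the event that flavour i is missing after 12 orders. By inclusion–exclusion on the A_i,
P(all seen) = Σ_{j=0}^{8} (-1)^j C(8,j)((8-j)/8)^12
= 1.00000 - 1.61134 + 0.88694 - 0.19895 + 0.01709 - 0.00043 + 0.00000 - 0.00000 + 0.00000
= 0.09331.

0.0933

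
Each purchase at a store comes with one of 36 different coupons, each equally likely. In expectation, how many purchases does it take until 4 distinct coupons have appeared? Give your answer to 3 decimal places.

With k distinct coupons already seen, the next new one arrives after an expected 36/(36-k) purchases.
Sum over k = 0,...,3: E = 36/36 + 36/35 + 36/34 + 36/33 = 4.1783.

4.178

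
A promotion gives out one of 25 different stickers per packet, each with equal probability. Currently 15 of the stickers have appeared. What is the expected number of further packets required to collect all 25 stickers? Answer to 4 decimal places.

73.2242

The wait to go from k to k+1 distinct stickers is geometric with mean 25/(25-k).
Sum over k = 15,...,24: E = 25/10 + 25/9 + 25/8 + ... + 25/2 + 25/1 = 73.22421.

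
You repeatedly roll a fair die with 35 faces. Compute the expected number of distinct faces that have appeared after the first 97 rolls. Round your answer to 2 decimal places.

For each face, P(seen in 97 rolls) = 1 - (34/35)^97 = 0.940.
By linearity of expectation, E[distinct seen] = 35·(1 - (34/35)^97) = 32.897.

32.90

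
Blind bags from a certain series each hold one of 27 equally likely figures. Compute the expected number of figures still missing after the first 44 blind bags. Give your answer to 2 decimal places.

5.13

For each figure, P(unseen after 44) = (26/27)^44 = 0.190.
By linearity of expectation, E[unseen] = 27·(26/27)^44 = 5.131.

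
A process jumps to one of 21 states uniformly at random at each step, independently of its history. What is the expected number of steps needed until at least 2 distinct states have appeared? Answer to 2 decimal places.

Going from k to k+1 distinct takes a geometric number of steps with mean 21/(21-k).
Sum over k = 0,...,1: E = 21/21 + 21/20 = 2.050.

2.05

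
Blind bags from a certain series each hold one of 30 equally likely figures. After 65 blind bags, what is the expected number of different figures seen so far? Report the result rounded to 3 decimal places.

26.688

For each figure, P(seen in 65 blind bags) = 1 - (29/30)^65 = 0.8896.
By linearity of expectation, E[distinct seen] = 30·(1 - (29/30)^65) = 26.6879.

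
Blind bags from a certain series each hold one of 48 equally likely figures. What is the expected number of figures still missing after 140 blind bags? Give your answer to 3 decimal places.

For each figure, P(unseen after 140) = (47/48)^140 = 0.0525.
By linearity of expectation, E[unseen] = 48·(47/48)^140 = 2.5187.

2.519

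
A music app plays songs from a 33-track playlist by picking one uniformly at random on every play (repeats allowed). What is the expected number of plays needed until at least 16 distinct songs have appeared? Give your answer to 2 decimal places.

21.43

Going from k to k+1 distinct takes a geometric number of plays with mean 33/(33-k).
Sum over k = 0,...,15: E = 33/33 + 33/32 + 33/31 + ... + 33/19 + 33/18 = 21.425.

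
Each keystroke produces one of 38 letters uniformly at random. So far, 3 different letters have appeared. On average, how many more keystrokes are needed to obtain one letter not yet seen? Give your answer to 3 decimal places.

The number of keystrokes until the next new letter is geometric with success probability 35/38, so its mean is 38/35.
E = 38/35 = 1.0857.

1.086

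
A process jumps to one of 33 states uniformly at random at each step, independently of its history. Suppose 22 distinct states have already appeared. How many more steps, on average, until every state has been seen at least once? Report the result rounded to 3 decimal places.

99.656

From k distinct to k+1 distinct takes on average 33/(33-k) steps.
Sum over k = 22,...,32: E = 33/11 + 33/10 + 33/9 + ... + 33/2 + 33/1 = 99.6560.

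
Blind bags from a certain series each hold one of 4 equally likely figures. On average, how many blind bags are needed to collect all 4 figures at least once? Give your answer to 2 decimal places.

8.33

The wait to go from k to k+1 distinct figures is geometric with mean 4/(4-k).
E[T] = 4/4 + 4/3 + 4/2 + 4/1 = 4·H_{4}.
H_{4} = 2.083, so E[T] = 8.333.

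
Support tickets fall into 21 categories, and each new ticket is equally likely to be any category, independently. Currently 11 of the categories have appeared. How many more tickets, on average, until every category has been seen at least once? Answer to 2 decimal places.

61.51

With k distinct categories already seen, the next new one takes an expected 21/(21-k) tickets.
Sum over k = 11,...,20: E = 21/10 + 21/9 + 21/8 + ... + 21/2 + 21/1 = 61.508.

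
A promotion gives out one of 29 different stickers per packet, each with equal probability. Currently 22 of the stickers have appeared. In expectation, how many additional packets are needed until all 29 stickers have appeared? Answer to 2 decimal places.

From k distinct to k+1 distinct takes on average 29/(29-k) packets.
Sum over k = 22,...,28: E = 29/7 + 29/6 + 29/5 + ... + 29/2 + 29/1 = 75.193.

75.19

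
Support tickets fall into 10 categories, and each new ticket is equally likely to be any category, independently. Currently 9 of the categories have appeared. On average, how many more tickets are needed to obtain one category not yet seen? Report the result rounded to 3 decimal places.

Each ticket yields a new category with probability (10-9)/10 = 1/10, so the wait is geometric with mean 10/1.
E = 10/1 = 10.0000.

10.000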